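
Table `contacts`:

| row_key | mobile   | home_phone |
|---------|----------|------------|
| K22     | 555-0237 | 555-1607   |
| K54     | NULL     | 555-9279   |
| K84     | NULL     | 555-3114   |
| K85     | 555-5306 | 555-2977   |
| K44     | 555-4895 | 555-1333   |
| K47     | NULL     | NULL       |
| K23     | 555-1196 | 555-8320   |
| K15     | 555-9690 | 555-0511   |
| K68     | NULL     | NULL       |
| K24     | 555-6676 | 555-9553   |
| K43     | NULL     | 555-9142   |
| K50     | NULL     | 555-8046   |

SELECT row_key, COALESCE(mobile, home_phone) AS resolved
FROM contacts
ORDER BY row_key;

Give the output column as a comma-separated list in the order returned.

555-9690, 555-0237, 555-1196, 555-6676, 555-9142, 555-4895, NULL, 555-8046, 555-9279, NULL, 555-3114, 555-5306

row_key=K15: mobile=555-9690 → 555-9690
row_key=K22: mobile=555-0237 → 555-0237
row_key=K23: mobile=555-1196 → 555-1196
row_key=K24: mobile=555-6676 → 555-6676
row_key=K43: mobile=NULL, home_phone=555-9142 → 555-9142
row_key=K44: mobile=555-4895 → 555-4895
row_key=K47: mobile=NULL, home_phone=NULL (all NULL) → NULL
row_key=K50: mobile=NULL, home_phone=555-8046 → 555-8046
row_key=K54: mobile=NULL, home_phone=555-9279 → 555-9279
row_key=K68: mobile=NULL, home_phone=NULL (all NULL) → NULL
row_key=K84: mobile=NULL, home_phone=555-3114 → 555-3114
row_key=K85: mobile=555-5306 → 555-5306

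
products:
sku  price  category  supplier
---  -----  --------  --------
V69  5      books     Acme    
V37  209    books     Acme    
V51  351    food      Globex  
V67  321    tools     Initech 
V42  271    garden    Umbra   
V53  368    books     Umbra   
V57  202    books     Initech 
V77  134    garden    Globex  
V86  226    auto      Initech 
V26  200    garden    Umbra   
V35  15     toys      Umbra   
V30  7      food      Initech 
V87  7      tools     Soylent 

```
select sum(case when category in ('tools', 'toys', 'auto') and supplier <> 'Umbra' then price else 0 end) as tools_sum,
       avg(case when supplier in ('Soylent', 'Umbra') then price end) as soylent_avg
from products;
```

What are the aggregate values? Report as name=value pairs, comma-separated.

[tools_sum: category in ('tools', 'toys', 'auto') and supplier <> 'Umbra']
sku=V69: ✗
sku=V37: ✗
sku=V51: ✗
sku=V67: ✓ → 321
sku=V42: ✗
sku=V53: ✗
sku=V57: ✗
sku=V77: ✗
sku=V86: ✓ → 226
sku=V26: ✗
sku=V35: ✗
sku=V30: ✗
sku=V87: ✓ → 7
tools_sum = 321 + 226 + 7 = 554
—
[soylent_avg: supplier in ('Soylent', 'Umbra')]
sku=V69: ✗
sku=V37: ✗
sku=V51: ✗
sku=V67: ✗
sku=V42: ✓ → 271
sku=V53: ✓ → 368
sku=V57: ✗
sku=V77: ✗
sku=V86: ✗
sku=V26: ✓ → 200
sku=V35: ✓ → 15
sku=V30: ✗
sku=V87: ✓ → 7
soylent_avg = (271 + 368 + 200 + 15 + 7) / 5 = 172.2

tools_sum=554, soylent_avg=172.2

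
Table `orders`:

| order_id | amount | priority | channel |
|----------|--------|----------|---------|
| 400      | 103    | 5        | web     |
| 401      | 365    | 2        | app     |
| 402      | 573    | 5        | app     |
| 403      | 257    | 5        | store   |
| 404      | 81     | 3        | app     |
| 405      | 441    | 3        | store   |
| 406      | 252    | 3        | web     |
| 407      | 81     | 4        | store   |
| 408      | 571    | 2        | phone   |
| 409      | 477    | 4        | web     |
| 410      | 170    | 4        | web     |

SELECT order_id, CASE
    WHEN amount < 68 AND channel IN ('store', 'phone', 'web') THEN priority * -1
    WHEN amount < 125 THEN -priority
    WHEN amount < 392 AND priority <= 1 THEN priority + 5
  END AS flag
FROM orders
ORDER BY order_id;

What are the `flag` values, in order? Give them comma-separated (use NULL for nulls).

order_id=400: amount < 125 → -5
order_id=401: (no match → NULL) → NULL
order_id=402: (no match → NULL) → NULL
order_id=403: (no match → NULL) → NULL
order_id=404: amount < 125 → -3
order_id=405: (no match → NULL) → NULL
order_id=406: (no match → NULL) → NULL
order_id=407: amount < 125 → -4
order_id=408: (no match → NULL) → NULL
order_id=409: (no match → NULL) → NULL
order_id=410: (no match → NULL) → NULL

-5, NULL, NULL, NULL, -3, NULL, NULL, -4, NULL, NULL, NULL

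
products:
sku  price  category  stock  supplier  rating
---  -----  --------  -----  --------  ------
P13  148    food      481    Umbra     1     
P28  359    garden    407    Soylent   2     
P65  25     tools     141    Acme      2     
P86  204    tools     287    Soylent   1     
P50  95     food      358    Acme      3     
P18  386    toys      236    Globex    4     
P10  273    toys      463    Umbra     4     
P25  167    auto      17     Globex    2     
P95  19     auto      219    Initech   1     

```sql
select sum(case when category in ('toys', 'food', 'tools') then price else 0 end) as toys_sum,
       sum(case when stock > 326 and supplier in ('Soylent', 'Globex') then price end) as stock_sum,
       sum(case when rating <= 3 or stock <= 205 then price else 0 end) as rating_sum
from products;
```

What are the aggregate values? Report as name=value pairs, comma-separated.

toys_sum=1131, stock_sum=359, rating_sum=1017

[toys_sum: category in ('toys', 'food', 'tools')]
sku=P13: ✓ → 148
sku=P28: ✗
sku=P65: ✓ → 25
sku=P86: ✓ → 204
sku=P50: ✓ → 95
sku=P18: ✓ → 386
sku=P10: ✓ → 273
sku=P25: ✗
sku=P95: ✗
toys_sum = 148 + 25 + 204 + 95 + 386 + 273 = 1131
—
[stock_sum: stock > 326 and supplier in ('Soylent', 'Globex')]
sku=P13: ✗
sku=P28: ✓ → 359
sku=P65: ✗
sku=P86: ✗
sku=P50: ✗
sku=P18: ✗
sku=P10: ✗
sku=P25: ✗
sku=P95: ✗
stock_sum = 359
—
[rating_sum: rating <= 3 or stock <= 205]
sku=P13: ✓ → 148
sku=P28: ✓ → 359
sku=P65: ✓ → 25
sku=P86: ✓ → 204
sku=P50: ✓ → 95
sku=P18: ✗
sku=P10: ✗
sku=P25: ✓ → 167
sku=P95: ✓ → 19
rating_sum = 148 + 359 + 25 + 204 + 95 + 167 + 19 = 1017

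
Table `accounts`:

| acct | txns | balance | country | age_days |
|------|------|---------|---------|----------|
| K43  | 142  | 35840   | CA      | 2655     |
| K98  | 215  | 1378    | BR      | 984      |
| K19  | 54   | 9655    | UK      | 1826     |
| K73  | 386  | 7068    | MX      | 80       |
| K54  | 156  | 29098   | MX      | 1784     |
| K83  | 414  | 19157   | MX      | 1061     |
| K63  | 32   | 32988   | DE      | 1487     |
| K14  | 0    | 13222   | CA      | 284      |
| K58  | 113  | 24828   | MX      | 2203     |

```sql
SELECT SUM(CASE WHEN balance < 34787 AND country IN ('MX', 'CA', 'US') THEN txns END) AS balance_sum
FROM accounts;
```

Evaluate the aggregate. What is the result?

1069

acct=K43: ✗
acct=K98: ✗
acct=K19: ✗
acct=K73: ✓ → 386
acct=K54: ✓ → 156
acct=K83: ✓ → 414
acct=K63: ✗
acct=K14: ✓ → 0
acct=K58: ✓ → 113
balance_sum = 386 + 156 + 414 + 113 = 1069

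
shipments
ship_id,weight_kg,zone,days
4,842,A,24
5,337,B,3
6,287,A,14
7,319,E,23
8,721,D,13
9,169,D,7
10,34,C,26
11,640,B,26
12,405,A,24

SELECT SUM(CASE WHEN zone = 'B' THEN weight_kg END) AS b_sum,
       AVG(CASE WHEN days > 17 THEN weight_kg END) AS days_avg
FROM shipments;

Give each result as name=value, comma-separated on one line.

[b_sum: zone = 'B']
ship_id=4: ✗
ship_id=5: ✓ → 337
ship_id=6: ✗
ship_id=7: ✗
ship_id=8: ✗
ship_id=9: ✗
ship_id=10: ✗
ship_id=11: ✓ → 640
ship_id=12: ✗
b_sum = 337 + 640 = 977
—
[days_avg: days > 17]
ship_id=4: ✓ → 842
ship_id=5: ✗
ship_id=6: ✗
ship_id=7: ✓ → 319
ship_id=8: ✗
ship_id=9: ✗
ship_id=10: ✓ → 34
ship_id=11: ✓ → 640
ship_id=12: ✓ → 405
days_avg = (842 + 319 + 34 + 640 + 405) / 5 = 448

b_sum=977, days_avg=448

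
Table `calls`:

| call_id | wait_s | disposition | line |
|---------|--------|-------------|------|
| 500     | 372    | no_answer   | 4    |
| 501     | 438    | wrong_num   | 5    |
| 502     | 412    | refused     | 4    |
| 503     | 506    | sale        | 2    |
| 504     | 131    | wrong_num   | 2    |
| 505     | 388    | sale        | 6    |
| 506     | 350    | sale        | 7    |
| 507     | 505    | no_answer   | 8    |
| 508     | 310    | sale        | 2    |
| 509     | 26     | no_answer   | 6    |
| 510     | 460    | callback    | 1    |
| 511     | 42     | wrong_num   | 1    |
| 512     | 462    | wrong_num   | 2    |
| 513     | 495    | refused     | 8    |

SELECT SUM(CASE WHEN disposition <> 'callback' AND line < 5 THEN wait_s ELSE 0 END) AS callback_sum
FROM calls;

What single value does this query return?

call_id=500: ✓ → 372
call_id=501: ✗
call_id=502: ✓ → 412
call_id=503: ✓ → 506
call_id=504: ✓ → 131
call_id=505: ✗
call_id=506: ✗
call_id=507: ✗
call_id=508: ✓ → 310
call_id=509: ✗
call_id=510: ✗
call_id=511: ✓ → 42
call_id=512: ✓ → 462
call_id=513: ✗
callback_sum = 372 + 412 + 506 + 131 + 310 + 42 + 462 = 2235

2235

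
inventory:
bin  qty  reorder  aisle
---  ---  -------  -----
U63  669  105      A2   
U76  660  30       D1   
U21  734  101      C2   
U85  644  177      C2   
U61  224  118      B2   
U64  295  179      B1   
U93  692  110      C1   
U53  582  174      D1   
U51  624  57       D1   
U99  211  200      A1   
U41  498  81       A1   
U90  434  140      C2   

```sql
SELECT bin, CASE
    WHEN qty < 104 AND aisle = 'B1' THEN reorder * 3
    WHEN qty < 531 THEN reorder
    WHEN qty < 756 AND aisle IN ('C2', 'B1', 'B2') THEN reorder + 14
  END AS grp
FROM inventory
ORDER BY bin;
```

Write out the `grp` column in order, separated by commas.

bin=U21: qty < 756 AND aisle IN ('C2', 'B1', 'B2') → 115
bin=U41: qty < 531 → 81
bin=U51: (no match → NULL) → NULL
bin=U53: (no match → NULL) → NULL
bin=U61: qty < 531 → 118
bin=U63: (no match → NULL) → NULL
bin=U64: qty < 531 → 179
bin=U76: (no match → NULL) → NULL
bin=U85: qty < 756 AND aisle IN ('C2', 'B1', 'B2') → 191
bin=U90: qty < 531 → 140
bin=U93: (no match → NULL) → NULL
bin=U99: qty < 531 → 200

115, 81, NULL, NULL, 118, NULL, 179, NULL, 191, 140, NULL, 200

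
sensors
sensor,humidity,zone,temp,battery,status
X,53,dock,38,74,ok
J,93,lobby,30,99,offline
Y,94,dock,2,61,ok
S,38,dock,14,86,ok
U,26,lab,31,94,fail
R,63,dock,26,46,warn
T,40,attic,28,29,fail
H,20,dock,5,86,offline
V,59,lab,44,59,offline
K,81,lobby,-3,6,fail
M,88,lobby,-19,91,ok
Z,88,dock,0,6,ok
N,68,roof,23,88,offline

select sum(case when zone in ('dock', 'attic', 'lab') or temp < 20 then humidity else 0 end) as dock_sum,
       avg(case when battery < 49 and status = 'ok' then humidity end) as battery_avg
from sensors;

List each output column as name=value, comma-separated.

dock_sum=650, battery_avg=88

[dock_sum: zone in ('dock', 'attic', 'lab') or temp < 20]
sensor=X: ✓ → 53
sensor=J: ✗
sensor=Y: ✓ → 94
sensor=S: ✓ → 38
sensor=U: ✓ → 26
sensor=R: ✓ → 63
sensor=T: ✓ → 40
sensor=H: ✓ → 20
sensor=V: ✓ → 59
sensor=K: ✓ → 81
sensor=M: ✓ → 88
sensor=Z: ✓ → 88
sensor=N: ✗
dock_sum = 53 + 94 + 38 + 26 + 63 + 40 + 20 + 59 + 81 + 88 + 88 = 650
—
[battery_avg: battery < 49 and status = 'ok']
sensor=X: ✗
sensor=J: ✗
sensor=Y: ✗
sensor=S: ✗
sensor=U: ✗
sensor=R: ✗
sensor=T: ✗
sensor=H: ✗
sensor=V: ✗
sensor=K: ✗
sensor=M: ✗
sensor=Z: ✓ → 88
sensor=N: ✗
battery_avg = 88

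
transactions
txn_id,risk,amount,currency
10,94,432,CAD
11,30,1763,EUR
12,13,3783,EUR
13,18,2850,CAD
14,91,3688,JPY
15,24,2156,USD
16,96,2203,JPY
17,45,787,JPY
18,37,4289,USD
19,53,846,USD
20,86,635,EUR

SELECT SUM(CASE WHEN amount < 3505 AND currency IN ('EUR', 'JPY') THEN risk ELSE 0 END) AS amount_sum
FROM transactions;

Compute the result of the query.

257

txn_id=10: ✗
txn_id=11: ✓ → 30
txn_id=12: ✗
txn_id=13: ✗
txn_id=14: ✗
txn_id=15: ✗
txn_id=16: ✓ → 96
txn_id=17: ✓ → 45
txn_id=18: ✗
txn_id=19: ✗
txn_id=20: ✓ → 86
amount_sum = 30 + 96 + 45 + 86 = 257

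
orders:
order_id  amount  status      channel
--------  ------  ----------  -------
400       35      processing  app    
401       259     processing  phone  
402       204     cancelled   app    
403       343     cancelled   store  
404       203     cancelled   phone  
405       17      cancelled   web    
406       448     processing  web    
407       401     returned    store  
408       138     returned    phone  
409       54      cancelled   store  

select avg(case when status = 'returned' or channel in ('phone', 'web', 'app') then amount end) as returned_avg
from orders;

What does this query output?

213.125

order_id=400: ✓ → 35
order_id=401: ✓ → 259
order_id=402: ✓ → 204
order_id=403: ✗
order_id=404: ✓ → 203
order_id=405: ✓ → 17
order_id=406: ✓ → 448
order_id=407: ✓ → 401
order_id=408: ✓ → 138
order_id=409: ✗
returned_avg = (35 + 259 + 204 + 203 + 17 + 448 + 401 + 138) / 8 = 213.125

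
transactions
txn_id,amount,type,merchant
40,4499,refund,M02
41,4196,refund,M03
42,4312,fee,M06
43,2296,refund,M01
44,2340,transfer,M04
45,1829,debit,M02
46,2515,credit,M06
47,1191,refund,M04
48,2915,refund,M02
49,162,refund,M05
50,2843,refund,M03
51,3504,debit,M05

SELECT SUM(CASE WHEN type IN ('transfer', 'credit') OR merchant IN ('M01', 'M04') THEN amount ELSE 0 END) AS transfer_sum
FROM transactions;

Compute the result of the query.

txn_id=40: ✗
txn_id=41: ✗
txn_id=42: ✗
txn_id=43: ✓ → 2296
txn_id=44: ✓ → 2340
txn_id=45: ✗
txn_id=46: ✓ → 2515
txn_id=47: ✓ → 1191
txn_id=48: ✗
txn_id=49: ✗
txn_id=50: ✗
txn_id=51: ✗
transfer_sum = 2296 + 2340 + 2515 + 1191 = 8342

8342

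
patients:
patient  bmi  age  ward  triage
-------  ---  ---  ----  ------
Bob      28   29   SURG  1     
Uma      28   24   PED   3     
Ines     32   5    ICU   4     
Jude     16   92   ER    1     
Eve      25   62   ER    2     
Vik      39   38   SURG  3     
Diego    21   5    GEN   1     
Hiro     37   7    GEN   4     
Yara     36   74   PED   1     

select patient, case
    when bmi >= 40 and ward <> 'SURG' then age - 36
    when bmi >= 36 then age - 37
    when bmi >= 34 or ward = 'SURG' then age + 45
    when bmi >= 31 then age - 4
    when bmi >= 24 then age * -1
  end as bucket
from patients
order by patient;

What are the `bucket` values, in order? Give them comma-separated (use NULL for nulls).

patient=Bob: bmi >= 34 or ward = 'SURG' → 74
patient=Diego: (no match → NULL) → NULL
patient=Eve: bmi >= 24 → -62
patient=Hiro: bmi >= 36 → -30
patient=Ines: bmi >= 31 → 1
patient=Jude: (no match → NULL) → NULL
patient=Uma: bmi >= 24 → -24
patient=Vik: bmi >= 36 → 1
patient=Yara: bmi >= 36 → 37

74, NULL, -62, -30, 1, NULL, -24, 1, 37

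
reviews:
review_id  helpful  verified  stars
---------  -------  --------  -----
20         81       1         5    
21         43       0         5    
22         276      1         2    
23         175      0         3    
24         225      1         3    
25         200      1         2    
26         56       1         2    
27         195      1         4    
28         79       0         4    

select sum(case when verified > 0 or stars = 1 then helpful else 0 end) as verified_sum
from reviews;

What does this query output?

review_id=20: ✓ → 81
review_id=21: ✗
review_id=22: ✓ → 276
review_id=23: ✗
review_id=24: ✓ → 225
review_id=25: ✓ → 200
review_id=26: ✓ → 56
review_id=27: ✓ → 195
review_id=28: ✗
verified_sum = 81 + 276 + 225 + 200 + 56 + 195 = 1033

1033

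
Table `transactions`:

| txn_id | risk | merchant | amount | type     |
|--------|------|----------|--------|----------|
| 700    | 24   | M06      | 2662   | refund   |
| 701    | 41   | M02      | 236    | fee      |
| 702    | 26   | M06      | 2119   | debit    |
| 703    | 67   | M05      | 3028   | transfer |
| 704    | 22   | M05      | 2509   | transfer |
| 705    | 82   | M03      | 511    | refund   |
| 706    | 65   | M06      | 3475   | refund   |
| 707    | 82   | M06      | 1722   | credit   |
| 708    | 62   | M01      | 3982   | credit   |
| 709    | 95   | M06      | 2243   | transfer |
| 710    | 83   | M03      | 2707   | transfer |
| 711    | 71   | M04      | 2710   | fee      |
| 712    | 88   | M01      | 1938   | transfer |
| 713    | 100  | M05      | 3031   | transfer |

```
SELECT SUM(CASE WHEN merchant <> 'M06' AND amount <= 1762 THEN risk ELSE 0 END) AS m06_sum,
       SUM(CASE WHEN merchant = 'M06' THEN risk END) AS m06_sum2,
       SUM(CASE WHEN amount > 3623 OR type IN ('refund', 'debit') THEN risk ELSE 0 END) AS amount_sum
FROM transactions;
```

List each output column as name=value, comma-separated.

[m06_sum: merchant <> 'M06' AND amount <= 1762]
txn_id=700: ✗
txn_id=701: ✓ → 41
txn_id=702: ✗
txn_id=703: ✗
txn_id=704: ✗
txn_id=705: ✓ → 82
txn_id=706: ✗
txn_id=707: ✗
txn_id=708: ✗
txn_id=709: ✗
txn_id=710: ✗
txn_id=711: ✗
txn_id=712: ✗
txn_id=713: ✗
m06_sum = 41 + 82 = 123
—
[m06_sum2: merchant = 'M06']
txn_id=700: ✓ → 24
txn_id=701: ✗
txn_id=702: ✓ → 26
txn_id=703: ✗
txn_id=704: ✗
txn_id=705: ✗
txn_id=706: ✓ → 65
txn_id=707: ✓ → 82
txn_id=708: ✗
txn_id=709: ✓ → 95
txn_id=710: ✗
txn_id=711: ✗
txn_id=712: ✗
txn_id=713: ✗
m06_sum2 = 24 + 26 + 65 + 82 + 95 = 292
—
[amount_sum: amount > 3623 OR type IN ('refund', 'debit')]
txn_id=700: ✓ → 24
txn_id=701: ✗
txn_id=702: ✓ → 26
txn_id=703: ✗
txn_id=704: ✗
txn_id=705: ✓ → 82
txn_id=706: ✓ → 65
txn_id=707: ✗
txn_id=708: ✓ → 62
txn_id=709: ✗
txn_id=710: ✗
txn_id=711: ✗
txn_id=712: ✗
txn_id=713: ✗
amount_sum = 24 + 26 + 82 + 65 + 62 = 259

m06_sum=123, m06_sum2=292, amount_sum=259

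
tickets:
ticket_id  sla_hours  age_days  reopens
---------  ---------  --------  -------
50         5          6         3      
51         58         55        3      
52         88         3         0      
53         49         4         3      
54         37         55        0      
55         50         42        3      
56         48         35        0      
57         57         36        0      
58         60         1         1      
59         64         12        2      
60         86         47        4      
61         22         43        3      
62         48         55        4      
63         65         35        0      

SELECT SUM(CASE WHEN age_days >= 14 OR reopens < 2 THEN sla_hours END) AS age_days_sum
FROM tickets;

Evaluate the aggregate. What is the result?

ticket_id=50: ✗
ticket_id=51: ✓ → 58
ticket_id=52: ✓ → 88
ticket_id=53: ✗
ticket_id=54: ✓ → 37
ticket_id=55: ✓ → 50
ticket_id=56: ✓ → 48
ticket_id=57: ✓ → 57
ticket_id=58: ✓ → 60
ticket_id=59: ✗
ticket_id=60: ✓ → 86
ticket_id=61: ✓ → 22
ticket_id=62: ✓ → 48
ticket_id=63: ✓ → 65
age_days_sum = 58 + 88 + 37 + 50 + 48 + 57 + 60 + 86 + 22 + 48 + 65 = 619

619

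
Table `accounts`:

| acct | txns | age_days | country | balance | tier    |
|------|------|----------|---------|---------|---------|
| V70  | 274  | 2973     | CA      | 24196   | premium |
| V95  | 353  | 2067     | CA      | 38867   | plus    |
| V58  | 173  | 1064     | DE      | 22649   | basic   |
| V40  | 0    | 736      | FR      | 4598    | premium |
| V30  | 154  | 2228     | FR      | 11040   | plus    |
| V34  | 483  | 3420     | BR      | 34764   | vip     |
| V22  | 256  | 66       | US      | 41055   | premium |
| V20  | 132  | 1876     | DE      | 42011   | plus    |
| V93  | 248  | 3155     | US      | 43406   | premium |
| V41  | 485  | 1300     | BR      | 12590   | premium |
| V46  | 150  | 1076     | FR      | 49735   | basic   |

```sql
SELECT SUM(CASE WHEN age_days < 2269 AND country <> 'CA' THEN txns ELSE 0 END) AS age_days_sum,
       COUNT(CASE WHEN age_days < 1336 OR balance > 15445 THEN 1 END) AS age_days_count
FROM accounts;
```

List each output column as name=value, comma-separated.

age_days_sum=1350, age_days_count=10

[age_days_sum: age_days < 2269 AND country <> 'CA']
acct=V70: ✗
acct=V95: ✗
acct=V58: ✓ → 173
acct=V40: ✓ → 0
acct=V30: ✓ → 154
acct=V34: ✗
acct=V22: ✓ → 256
acct=V20: ✓ → 132
acct=V93: ✗
acct=V41: ✓ → 485
acct=V46: ✓ → 150
age_days_sum = 173 + 154 + 256 + 132 + 485 + 150 = 1350
—
[age_days_count: age_days < 1336 OR balance > 15445]
acct=V70: ✓ → 1
acct=V95: ✓ → 1
acct=V58: ✓ → 1
acct=V40: ✓ → 1
acct=V30: ✗
acct=V34: ✓ → 1
acct=V22: ✓ → 1
acct=V20: ✓ → 1
acct=V93: ✓ → 1
acct=V41: ✓ → 1
acct=V46: ✓ → 1
age_days_count = COUNT(1, 1, 1, 1, 1, 1, 1, 1, 1, 1) = 10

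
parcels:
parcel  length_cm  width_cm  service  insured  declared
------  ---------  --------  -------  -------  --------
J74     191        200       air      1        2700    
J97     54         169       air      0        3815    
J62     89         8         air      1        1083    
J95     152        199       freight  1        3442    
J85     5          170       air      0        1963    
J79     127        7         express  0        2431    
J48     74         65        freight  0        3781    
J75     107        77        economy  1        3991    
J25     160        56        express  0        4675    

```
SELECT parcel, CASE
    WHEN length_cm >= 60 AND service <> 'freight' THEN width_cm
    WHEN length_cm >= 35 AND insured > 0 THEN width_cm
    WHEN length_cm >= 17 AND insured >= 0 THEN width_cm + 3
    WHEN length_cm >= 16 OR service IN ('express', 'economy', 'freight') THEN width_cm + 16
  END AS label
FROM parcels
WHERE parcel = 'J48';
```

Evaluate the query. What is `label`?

parcel = J48: length_cm=74, width_cm=65, service=freight, insured=0, declared=3781.
length_cm >= 60 AND service <> 'freight' → false
length_cm >= 35 AND insured > 0 → false
length_cm >= 17 AND insured >= 0 → true → 68

68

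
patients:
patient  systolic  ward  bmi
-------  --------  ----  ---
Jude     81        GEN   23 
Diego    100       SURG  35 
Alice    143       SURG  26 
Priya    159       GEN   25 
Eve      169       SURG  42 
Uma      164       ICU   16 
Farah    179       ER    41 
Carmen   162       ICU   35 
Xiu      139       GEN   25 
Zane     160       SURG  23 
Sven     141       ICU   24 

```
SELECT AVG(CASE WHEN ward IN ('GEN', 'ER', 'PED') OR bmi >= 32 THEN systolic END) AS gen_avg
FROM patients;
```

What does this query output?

141.2857142857

patient=Jude: ✓ → 81
patient=Diego: ✓ → 100
patient=Alice: ✗
patient=Priya: ✓ → 159
patient=Eve: ✓ → 169
patient=Uma: ✗
patient=Farah: ✓ → 179
patient=Carmen: ✓ → 162
patient=Xiu: ✓ → 139
patient=Zane: ✗
patient=Sven: ✗
gen_avg = (81 + 100 + 159 + 169 + 179 + 162 + 139) / 7 = 141.2857142857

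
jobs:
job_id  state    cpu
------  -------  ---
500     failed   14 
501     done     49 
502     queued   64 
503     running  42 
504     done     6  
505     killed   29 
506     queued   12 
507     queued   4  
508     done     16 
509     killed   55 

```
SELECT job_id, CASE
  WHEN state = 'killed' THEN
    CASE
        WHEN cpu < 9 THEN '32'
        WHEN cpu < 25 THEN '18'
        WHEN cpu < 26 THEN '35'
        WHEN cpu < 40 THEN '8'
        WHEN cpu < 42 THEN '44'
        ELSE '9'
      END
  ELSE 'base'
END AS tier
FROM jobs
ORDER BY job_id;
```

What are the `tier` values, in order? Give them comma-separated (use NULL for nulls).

job_id=500: state='failed' → outer ELSE → base
job_id=501: state='done' → outer ELSE → base
job_id=502: state='queued' → outer ELSE → base
job_id=503: state='running' → outer ELSE → base
job_id=504: state='done' → outer ELSE → base
job_id=505: state='killed' → inner[cpu < 40] → 8
job_id=506: state='queued' → outer ELSE → base
job_id=507: state='queued' → outer ELSE → base
job_id=508: state='done' → outer ELSE → base
job_id=509: state='killed' → inner[ELSE] → 9

base, base, base, base, base, 8, base, base, base, 9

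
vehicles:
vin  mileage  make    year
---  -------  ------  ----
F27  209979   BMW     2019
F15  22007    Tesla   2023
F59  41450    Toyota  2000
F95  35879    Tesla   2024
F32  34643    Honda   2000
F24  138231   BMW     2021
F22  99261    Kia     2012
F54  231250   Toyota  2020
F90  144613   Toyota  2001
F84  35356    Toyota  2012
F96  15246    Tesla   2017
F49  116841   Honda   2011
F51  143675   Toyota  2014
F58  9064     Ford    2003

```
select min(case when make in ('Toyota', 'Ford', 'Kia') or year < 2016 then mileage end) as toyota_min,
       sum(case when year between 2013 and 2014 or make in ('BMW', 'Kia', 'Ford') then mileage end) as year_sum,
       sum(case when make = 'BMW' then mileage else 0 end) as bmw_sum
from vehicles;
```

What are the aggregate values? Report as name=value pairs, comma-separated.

toyota_min=9064, year_sum=600210, bmw_sum=348210

[toyota_min: make in ('Toyota', 'Ford', 'Kia') or year < 2016]
vin=F27: ✗
vin=F15: ✗
vin=F59: ✓ → 41450
vin=F95: ✗
vin=F32: ✓ → 34643
vin=F24: ✗
vin=F22: ✓ → 99261
vin=F54: ✓ → 231250
vin=F90: ✓ → 144613
vin=F84: ✓ → 35356
vin=F96: ✗
vin=F49: ✓ → 116841
vin=F51: ✓ → 143675
vin=F58: ✓ → 9064
toyota_min = MIN(41450, 34643, 99261, 231250, 144613, 35356, 116841, 143675, 9064) = 9064
—
[year_sum: year between 2013 and 2014 or make in ('BMW', 'Kia', 'Ford')]
vin=F27: ✓ → 209979
vin=F15: ✗
vin=F59: ✗
vin=F95: ✗
vin=F32: ✗
vin=F24: ✓ → 138231
vin=F22: ✓ → 99261
vin=F54: ✗
vin=F90: ✗
vin=F84: ✗
vin=F96: ✗
vin=F49: ✗
vin=F51: ✓ → 143675
vin=F58: ✓ → 9064
year_sum = 209979 + 138231 + 99261 + 143675 + 9064 = 600210
—
[bmw_sum: make = 'BMW']
vin=F27: ✓ → 209979
vin=F15: ✗
vin=F59: ✗
vin=F95: ✗
vin=F32: ✗
vin=F24: ✓ → 138231
vin=F22: ✗
vin=F54: ✗
vin=F90: ✗
vin=F84: ✗
vin=F96: ✗
vin=F49: ✗
vin=F51: ✗
vin=F58: ✗
bmw_sum = 209979 + 138231 = 348210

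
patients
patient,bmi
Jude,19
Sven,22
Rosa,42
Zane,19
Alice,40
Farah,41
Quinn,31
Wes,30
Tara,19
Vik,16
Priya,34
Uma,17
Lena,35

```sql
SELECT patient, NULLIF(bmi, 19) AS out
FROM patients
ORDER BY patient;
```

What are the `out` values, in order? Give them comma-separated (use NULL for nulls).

patient=Alice: bmi=40 vs 19: differ → 40
patient=Farah: bmi=41 vs 19: differ → 41
patient=Jude: bmi=19 vs 19: equal → NULL
patient=Lena: bmi=35 vs 19: differ → 35
patient=Priya: bmi=34 vs 19: differ → 34
patient=Quinn: bmi=31 vs 19: differ → 31
patient=Rosa: bmi=42 vs 19: differ → 42
patient=Sven: bmi=22 vs 19: differ → 22
patient=Tara: bmi=19 vs 19: equal → NULL
patient=Uma: bmi=17 vs 19: differ → 17
patient=Vik: bmi=16 vs 19: differ → 16
patient=Wes: bmi=30 vs 19: differ → 30
patient=Zane: bmi=19 vs 19: equal → NULL

40, 41, NULL, 35, 34, 31, 42, 22, NULL, 17, 16, 30, NULL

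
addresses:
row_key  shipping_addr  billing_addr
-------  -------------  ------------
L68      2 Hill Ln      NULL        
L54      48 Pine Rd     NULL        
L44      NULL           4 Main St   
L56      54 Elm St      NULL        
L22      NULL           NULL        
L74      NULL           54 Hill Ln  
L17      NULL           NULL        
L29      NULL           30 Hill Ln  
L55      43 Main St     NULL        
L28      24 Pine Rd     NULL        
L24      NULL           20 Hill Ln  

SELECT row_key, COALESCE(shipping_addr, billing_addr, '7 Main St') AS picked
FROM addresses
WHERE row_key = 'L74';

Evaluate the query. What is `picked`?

54 Hill Ln

row_key = L74: shipping_addr=NULL, billing_addr=54 Hill Ln.
shipping_addr=NULL, billing_addr=54 Hill Ln → 54 Hill Ln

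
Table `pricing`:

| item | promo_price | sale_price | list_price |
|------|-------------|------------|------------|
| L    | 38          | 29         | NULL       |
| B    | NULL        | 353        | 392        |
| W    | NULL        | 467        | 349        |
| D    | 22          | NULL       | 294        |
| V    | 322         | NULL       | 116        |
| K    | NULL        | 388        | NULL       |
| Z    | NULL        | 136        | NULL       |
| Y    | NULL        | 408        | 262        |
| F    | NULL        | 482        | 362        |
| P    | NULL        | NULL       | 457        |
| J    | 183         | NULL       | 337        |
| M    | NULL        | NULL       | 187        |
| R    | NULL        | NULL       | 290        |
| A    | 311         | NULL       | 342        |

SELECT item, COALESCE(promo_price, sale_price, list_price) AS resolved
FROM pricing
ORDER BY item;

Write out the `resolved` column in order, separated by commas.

311, 353, 22, 482, 183, 388, 38, 187, 457, 290, 322, 467, 408, 136

item=A: promo_price=311 → 311
item=B: promo_price=NULL, sale_price=353 → 353
item=D: promo_price=22 → 22
item=F: promo_price=NULL, sale_price=482 → 482
item=J: promo_price=183 → 183
item=K: promo_price=NULL, sale_price=388 → 388
item=L: promo_price=38 → 38
item=M: promo_price=NULL, sale_price=NULL, list_price=187 → 187
item=P: promo_price=NULL, sale_price=NULL, list_price=457 → 457
item=R: promo_price=NULL, sale_price=NULL, list_price=290 → 290
item=V: promo_price=322 → 322
item=W: promo_price=NULL, sale_price=467 → 467
item=Y: promo_price=NULL, sale_price=408 → 408
item=Z: promo_price=NULL, sale_price=136 → 136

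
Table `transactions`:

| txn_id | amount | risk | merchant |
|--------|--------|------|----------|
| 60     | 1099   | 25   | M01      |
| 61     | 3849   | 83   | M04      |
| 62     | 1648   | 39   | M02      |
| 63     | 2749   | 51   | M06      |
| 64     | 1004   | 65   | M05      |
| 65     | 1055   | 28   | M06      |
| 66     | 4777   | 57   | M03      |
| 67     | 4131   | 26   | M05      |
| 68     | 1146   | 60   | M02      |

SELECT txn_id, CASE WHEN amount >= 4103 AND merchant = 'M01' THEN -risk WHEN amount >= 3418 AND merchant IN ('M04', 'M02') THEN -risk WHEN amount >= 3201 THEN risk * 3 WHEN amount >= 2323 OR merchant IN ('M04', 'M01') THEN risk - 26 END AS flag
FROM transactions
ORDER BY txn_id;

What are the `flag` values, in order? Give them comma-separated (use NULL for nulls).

-1, -83, NULL, 25, NULL, NULL, 171, 78, NULL

txn_id=60: amount >= 2323 OR merchant IN ('M04', 'M01') → -1
txn_id=61: amount >= 3418 AND merchant IN ('M04', 'M02') → -83
txn_id=62: (no match → NULL) → NULL
txn_id=63: amount >= 2323 OR merchant IN ('M04', 'M01') → 25
txn_id=64: (no match → NULL) → NULL
txn_id=65: (no match → NULL) → NULL
txn_id=66: amount >= 3201 → 171
txn_id=67: amount >= 3201 → 78
txn_id=68: (no match → NULL) → NULL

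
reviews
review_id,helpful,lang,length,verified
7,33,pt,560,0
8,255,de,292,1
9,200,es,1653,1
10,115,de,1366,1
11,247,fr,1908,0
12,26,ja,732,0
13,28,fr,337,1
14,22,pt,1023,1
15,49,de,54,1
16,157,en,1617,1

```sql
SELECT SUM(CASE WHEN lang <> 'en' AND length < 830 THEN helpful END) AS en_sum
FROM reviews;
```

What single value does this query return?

391

review_id=7: ✓ → 33
review_id=8: ✓ → 255
review_id=9: ✗
review_id=10: ✗
review_id=11: ✗
review_id=12: ✓ → 26
review_id=13: ✓ → 28
review_id=14: ✗
review_id=15: ✓ → 49
review_id=16: ✗
en_sum = 33 + 255 + 26 + 28 + 49 = 391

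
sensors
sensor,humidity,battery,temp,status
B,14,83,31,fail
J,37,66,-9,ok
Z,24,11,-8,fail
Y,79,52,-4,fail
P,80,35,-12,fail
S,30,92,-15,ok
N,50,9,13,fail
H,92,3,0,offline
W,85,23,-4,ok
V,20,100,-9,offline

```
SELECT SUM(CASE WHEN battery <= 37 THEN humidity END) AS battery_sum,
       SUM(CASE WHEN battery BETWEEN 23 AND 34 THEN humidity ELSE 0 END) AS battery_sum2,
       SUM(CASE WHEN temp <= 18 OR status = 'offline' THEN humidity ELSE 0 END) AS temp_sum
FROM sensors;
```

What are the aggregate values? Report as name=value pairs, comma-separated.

battery_sum=331, battery_sum2=85, temp_sum=497

[battery_sum: battery <= 37]
sensor=B: ✗
sensor=J: ✗
sensor=Z: ✓ → 24
sensor=Y: ✗
sensor=P: ✓ → 80
sensor=S: ✗
sensor=N: ✓ → 50
sensor=H: ✓ → 92
sensor=W: ✓ → 85
sensor=V: ✗
battery_sum = 24 + 80 + 50 + 92 + 85 = 331
—
[battery_sum2: battery BETWEEN 23 AND 34]
sensor=B: ✗
sensor=J: ✗
sensor=Z: ✗
sensor=Y: ✗
sensor=P: ✗
sensor=S: ✗
sensor=N: ✗
sensor=H: ✗
sensor=W: ✓ → 85
sensor=V: ✗
battery_sum2 = 85
—
[temp_sum: temp <= 18 OR status = 'offline']
sensor=B: ✗
sensor=J: ✓ → 37
sensor=Z: ✓ → 24
sensor=Y: ✓ → 79
sensor=P: ✓ → 80
sensor=S: ✓ → 30
sensor=N: ✓ → 50
sensor=H: ✓ → 92
sensor=W: ✓ → 85
sensor=V: ✓ → 20
temp_sum = 37 + 24 + 79 + 80 + 30 + 50 + 92 + 85 + 20 = 497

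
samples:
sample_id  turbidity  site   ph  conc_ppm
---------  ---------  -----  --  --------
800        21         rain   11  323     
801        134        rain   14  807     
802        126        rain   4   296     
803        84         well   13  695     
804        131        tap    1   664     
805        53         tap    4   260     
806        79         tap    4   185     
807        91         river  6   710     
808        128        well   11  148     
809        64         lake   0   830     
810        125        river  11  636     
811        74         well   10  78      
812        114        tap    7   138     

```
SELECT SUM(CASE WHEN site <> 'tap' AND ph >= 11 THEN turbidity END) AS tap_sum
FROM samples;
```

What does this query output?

sample_id=800: ✓ → 21
sample_id=801: ✓ → 134
sample_id=802: ✗
sample_id=803: ✓ → 84
sample_id=804: ✗
sample_id=805: ✗
sample_id=806: ✗
sample_id=807: ✗
sample_id=808: ✓ → 128
sample_id=809: ✗
sample_id=810: ✓ → 125
sample_id=811: ✗
sample_id=812: ✗
tap_sum = 21 + 134 + 84 + 128 + 125 = 492

492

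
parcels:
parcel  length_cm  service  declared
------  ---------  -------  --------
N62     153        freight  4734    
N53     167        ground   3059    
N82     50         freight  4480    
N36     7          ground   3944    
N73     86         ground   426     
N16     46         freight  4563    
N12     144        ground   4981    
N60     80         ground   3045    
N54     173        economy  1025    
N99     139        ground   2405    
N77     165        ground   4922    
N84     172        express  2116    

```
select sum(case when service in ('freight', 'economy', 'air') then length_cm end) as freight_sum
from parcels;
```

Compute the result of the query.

parcel=N62: ✓ → 153
parcel=N53: ✗
parcel=N82: ✓ → 50
parcel=N36: ✗
parcel=N73: ✗
parcel=N16: ✓ → 46
parcel=N12: ✗
parcel=N60: ✗
parcel=N54: ✓ → 173
parcel=N99: ✗
parcel=N77: ✗
parcel=N84: ✗
freight_sum = 153 + 50 + 46 + 173 = 422

422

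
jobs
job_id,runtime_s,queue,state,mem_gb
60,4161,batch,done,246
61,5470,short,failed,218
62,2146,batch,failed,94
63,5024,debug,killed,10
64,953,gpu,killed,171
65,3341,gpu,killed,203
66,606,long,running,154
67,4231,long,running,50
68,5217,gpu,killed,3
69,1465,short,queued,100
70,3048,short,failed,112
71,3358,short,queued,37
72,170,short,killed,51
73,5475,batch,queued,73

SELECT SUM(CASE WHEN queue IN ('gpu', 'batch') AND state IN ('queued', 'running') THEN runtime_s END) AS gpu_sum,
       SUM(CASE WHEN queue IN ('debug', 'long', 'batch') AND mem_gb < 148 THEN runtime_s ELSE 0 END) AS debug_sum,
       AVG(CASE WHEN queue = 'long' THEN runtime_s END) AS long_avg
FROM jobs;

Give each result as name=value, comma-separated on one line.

gpu_sum=5475, debug_sum=16876, long_avg=2418.5

[gpu_sum: queue IN ('gpu', 'batch') AND state IN ('queued', 'running')]
job_id=60: ✗
job_id=61: ✗
job_id=62: ✗
job_id=63: ✗
job_id=64: ✗
job_id=65: ✗
job_id=66: ✗
job_id=67: ✗
job_id=68: ✗
job_id=69: ✗
job_id=70: ✗
job_id=71: ✗
job_id=72: ✗
job_id=73: ✓ → 5475
gpu_sum = 5475
—
[debug_sum: queue IN ('debug', 'long', 'batch') AND mem_gb < 148]
job_id=60: ✗
job_id=61: ✗
job_id=62: ✓ → 2146
job_id=63: ✓ → 5024
job_id=64: ✗
job_id=65: ✗
job_id=66: ✗
job_id=67: ✓ → 4231
job_id=68: ✗
job_id=69: ✗
job_id=70: ✗
job_id=71: ✗
job_id=72: ✗
job_id=73: ✓ → 5475
debug_sum = 2146 + 5024 + 4231 + 5475 = 16876
—
[long_avg: queue = 'long']
job_id=60: ✗
job_id=61: ✗
job_id=62: ✗
job_id=63: ✗
job_id=64: ✗
job_id=65: ✗
job_id=66: ✓ → 606
job_id=67: ✓ → 4231
job_id=68: ✗
job_id=69: ✗
job_id=70: ✗
job_id=71: ✗
job_id=72: ✗
job_id=73: ✗
long_avg = (606 + 4231) / 2 = 2418.5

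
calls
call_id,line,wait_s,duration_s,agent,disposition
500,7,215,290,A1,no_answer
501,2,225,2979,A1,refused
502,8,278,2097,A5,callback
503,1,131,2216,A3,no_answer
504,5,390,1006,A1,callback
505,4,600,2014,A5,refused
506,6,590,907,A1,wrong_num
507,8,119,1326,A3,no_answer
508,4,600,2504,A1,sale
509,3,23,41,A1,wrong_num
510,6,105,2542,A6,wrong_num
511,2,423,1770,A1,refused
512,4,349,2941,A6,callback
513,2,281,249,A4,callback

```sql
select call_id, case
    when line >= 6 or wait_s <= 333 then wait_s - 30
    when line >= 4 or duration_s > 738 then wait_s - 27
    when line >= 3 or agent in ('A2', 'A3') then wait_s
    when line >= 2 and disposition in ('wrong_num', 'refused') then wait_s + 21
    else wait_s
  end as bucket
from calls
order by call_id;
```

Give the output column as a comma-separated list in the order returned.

call_id=500: line >= 6 or wait_s <= 333 → 185
call_id=501: line >= 6 or wait_s <= 333 → 195
call_id=502: line >= 6 or wait_s <= 333 → 248
call_id=503: line >= 6 or wait_s <= 333 → 101
call_id=504: line >= 4 or duration_s > 738 → 363
call_id=505: line >= 4 or duration_s > 738 → 573
call_id=506: line >= 6 or wait_s <= 333 → 560
call_id=507: line >= 6 or wait_s <= 333 → 89
call_id=508: line >= 4 or duration_s > 738 → 573
call_id=509: line >= 6 or wait_s <= 333 → -7
call_id=510: line >= 6 or wait_s <= 333 → 75
call_id=511: line >= 4 or duration_s > 738 → 396
call_id=512: line >= 4 or duration_s > 738 → 322
call_id=513: line >= 6 or wait_s <= 333 → 251

185, 195, 248, 101, 363, 573, 560, 89, 573, -7, 75, 396, 322, 251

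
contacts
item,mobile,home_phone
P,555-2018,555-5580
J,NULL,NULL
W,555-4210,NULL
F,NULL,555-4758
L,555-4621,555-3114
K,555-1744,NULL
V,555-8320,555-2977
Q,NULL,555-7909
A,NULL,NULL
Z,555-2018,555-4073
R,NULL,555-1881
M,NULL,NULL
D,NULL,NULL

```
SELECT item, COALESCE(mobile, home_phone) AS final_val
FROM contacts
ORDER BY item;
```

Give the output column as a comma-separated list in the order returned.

item=A: mobile=NULL, home_phone=NULL (all NULL) → NULL
item=D: mobile=NULL, home_phone=NULL (all NULL) → NULL
item=F: mobile=NULL, home_phone=555-4758 → 555-4758
item=J: mobile=NULL, home_phone=NULL (all NULL) → NULL
item=K: mobile=555-1744 → 555-1744
item=L: mobile=555-4621 → 555-4621
item=M: mobile=NULL, home_phone=NULL (all NULL) → NULL
item=P: mobile=555-2018 → 555-2018
item=Q: mobile=NULL, home_phone=555-7909 → 555-7909
item=R: mobile=NULL, home_phone=555-1881 → 555-1881
item=V: mobile=555-8320 → 555-8320
item=W: mobile=555-4210 → 555-4210
item=Z: mobile=555-2018 → 555-2018

NULL, NULL, 555-4758, NULL, 555-1744, 555-4621, NULL, 555-2018, 555-7909, 555-1881, 555-8320, 555-4210, 555-2018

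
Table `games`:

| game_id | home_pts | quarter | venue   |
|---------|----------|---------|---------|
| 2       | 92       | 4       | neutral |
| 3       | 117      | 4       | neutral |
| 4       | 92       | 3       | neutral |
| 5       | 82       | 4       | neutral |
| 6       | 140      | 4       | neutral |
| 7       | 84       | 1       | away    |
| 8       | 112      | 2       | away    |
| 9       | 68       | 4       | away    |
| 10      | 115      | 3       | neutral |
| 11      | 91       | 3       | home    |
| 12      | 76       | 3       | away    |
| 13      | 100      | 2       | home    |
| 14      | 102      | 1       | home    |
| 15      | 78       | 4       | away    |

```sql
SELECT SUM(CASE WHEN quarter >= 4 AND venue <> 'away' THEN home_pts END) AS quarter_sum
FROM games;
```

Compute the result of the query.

game_id=2: ✓ → 92
game_id=3: ✓ → 117
game_id=4: ✗
game_id=5: ✓ → 82
game_id=6: ✓ → 140
game_id=7: ✗
game_id=8: ✗
game_id=9: ✗
game_id=10: ✗
game_id=11: ✗
game_id=12: ✗
game_id=13: ✗
game_id=14: ✗
game_id=15: ✗
quarter_sum = 92 + 117 + 82 + 140 = 431

431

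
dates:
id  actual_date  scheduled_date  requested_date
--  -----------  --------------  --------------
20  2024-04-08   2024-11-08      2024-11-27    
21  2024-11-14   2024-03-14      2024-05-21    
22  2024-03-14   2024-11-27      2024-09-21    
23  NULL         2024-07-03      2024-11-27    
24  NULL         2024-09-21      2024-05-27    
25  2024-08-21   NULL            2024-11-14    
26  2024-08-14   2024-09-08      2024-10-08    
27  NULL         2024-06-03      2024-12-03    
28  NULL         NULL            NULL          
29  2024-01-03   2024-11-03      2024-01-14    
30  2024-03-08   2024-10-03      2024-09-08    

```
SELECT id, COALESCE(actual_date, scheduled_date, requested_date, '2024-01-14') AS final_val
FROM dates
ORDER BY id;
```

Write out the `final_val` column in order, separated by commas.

2024-04-08, 2024-11-14, 2024-03-14, 2024-07-03, 2024-09-21, 2024-08-21, 2024-08-14, 2024-06-03, 2024-01-14, 2024-01-03, 2024-03-08

id=20: actual_date=2024-04-08 → 2024-04-08
id=21: actual_date=2024-11-14 → 2024-11-14
id=22: actual_date=2024-03-14 → 2024-03-14
id=23: actual_date=NULL, scheduled_date=2024-07-03 → 2024-07-03
id=24: actual_date=NULL, scheduled_date=2024-09-21 → 2024-09-21
id=25: actual_date=2024-08-21 → 2024-08-21
id=26: actual_date=2024-08-14 → 2024-08-14
id=27: actual_date=NULL, scheduled_date=2024-06-03 → 2024-06-03
id=28: actual_date=NULL, scheduled_date=NULL, requested_date=NULL, → literal 2024-01-14 → 2024-01-14
id=29: actual_date=2024-01-03 → 2024-01-03
id=30: actual_date=2024-03-08 → 2024-03-08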